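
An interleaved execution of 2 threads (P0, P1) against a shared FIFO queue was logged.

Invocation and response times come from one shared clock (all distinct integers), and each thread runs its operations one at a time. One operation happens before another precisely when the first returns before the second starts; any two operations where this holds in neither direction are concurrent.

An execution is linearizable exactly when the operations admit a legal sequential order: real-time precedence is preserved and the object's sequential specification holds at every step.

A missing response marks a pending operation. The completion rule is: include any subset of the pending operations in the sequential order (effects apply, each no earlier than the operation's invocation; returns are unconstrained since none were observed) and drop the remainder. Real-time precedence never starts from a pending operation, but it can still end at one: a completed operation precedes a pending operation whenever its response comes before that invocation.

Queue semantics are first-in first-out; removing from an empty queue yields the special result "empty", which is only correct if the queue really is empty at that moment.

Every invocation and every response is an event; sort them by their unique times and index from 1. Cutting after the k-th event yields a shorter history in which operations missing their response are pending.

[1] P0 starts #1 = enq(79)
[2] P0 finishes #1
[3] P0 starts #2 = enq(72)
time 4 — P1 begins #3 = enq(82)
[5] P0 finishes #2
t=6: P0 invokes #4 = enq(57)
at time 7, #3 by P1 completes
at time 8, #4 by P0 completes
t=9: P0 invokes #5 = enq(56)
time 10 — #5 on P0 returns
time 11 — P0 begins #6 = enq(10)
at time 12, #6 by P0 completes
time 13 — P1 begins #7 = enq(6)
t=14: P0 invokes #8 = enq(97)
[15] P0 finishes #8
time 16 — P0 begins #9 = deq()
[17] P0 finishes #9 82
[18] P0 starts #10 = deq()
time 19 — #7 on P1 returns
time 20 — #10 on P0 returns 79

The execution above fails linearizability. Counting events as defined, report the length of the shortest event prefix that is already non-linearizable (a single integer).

events 1..16 are linearizable, e.g. via #1, #2, #3, #4, #5, #6, #7, #8:
1. #1 enq(79), leaving queue <79>
2. #2 enq(72), leaving queue <79,72>
3. #3 enq(82), leaving queue <79,72,82>
4. #4 enq(57), leaving queue <79,72,82,57>
5. #5 enq(56), leaving queue <79,72,82,57,56>
6. #6 enq(10), leaving queue <79,72,82,57,56,10>
7. #7 enq(6) (pending, included), leaving queue <79,72,82,57,56,10,6>
8. #8 enq(97), leaving queue <79,72,82,57,56,10,6,97>
adding event 17 (#9 responds at 17) leaves no legal real-time order
every completion of the 1 pending operation (#7) was checked; none linearizes
e.g. #1, #2, #3, #4, #5, #6, #8, #9 (pending dropped): illegal at step 8, since #9 deq() → 82 cannot apply there
e.g. #1, #2, #4, #3, #5, #6, #8, #9 (pending dropped): illegal at step 8, since #9 deq() → 82 cannot apply there

17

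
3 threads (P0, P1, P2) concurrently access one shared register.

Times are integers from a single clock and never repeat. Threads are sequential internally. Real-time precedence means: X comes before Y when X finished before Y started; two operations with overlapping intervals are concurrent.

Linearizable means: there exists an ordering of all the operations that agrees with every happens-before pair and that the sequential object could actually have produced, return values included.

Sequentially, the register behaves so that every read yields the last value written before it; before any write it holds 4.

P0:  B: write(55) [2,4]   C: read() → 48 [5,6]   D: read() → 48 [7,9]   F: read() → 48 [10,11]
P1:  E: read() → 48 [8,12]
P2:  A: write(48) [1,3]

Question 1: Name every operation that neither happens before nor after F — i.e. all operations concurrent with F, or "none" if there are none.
E

F spans [10,11]; an op avoiding the whole window 10..11 is ordered, any other is concurrent
A [1,3]: before
B [2,4]: before
C [5,6]: before
D [7,9]: before
E [8,12]: concurrent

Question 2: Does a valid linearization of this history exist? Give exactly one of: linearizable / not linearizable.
linearizable

a witness: B, A, C, D, E, F
after step 1 (B write(55)): value 55
after step 2 (A write(48)): value 48
after step 3 (C read() → 48): value 48
after step 4 (D read() → 48): value 48
after step 5 (E read() → 48): value 48
after step 6 (F read() → 48): value 48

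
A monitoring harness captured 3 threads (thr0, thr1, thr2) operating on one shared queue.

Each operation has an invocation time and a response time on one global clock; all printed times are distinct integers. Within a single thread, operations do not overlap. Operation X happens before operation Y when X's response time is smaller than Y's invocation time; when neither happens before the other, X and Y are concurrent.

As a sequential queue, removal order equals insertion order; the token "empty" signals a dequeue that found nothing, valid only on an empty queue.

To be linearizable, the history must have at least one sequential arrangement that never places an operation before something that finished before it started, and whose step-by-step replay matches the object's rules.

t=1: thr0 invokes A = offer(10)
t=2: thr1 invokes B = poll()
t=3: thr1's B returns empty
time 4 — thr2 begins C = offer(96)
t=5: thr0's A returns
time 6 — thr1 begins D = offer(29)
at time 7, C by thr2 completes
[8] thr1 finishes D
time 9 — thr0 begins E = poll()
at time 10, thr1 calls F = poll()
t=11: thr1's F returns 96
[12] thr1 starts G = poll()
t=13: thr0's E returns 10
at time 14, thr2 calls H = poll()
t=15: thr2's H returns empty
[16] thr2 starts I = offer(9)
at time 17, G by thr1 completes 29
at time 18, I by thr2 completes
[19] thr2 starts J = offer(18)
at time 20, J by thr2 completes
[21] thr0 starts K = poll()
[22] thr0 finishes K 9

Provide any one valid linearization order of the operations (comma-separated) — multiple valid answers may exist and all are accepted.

1. B poll() → empty, leaving queue <>
2. A offer(10), leaving queue <10>
3. C offer(96), leaving queue <10,96>
4. D offer(29), leaving queue <10,96,29>
5. E poll() → 10, leaving queue <96,29>
6. F poll() → 96, leaving queue <29>
7. G poll() → 29, leaving queue <>
8. H poll() → empty, leaving queue <>
9. I offer(9), leaving queue <9>
10. J offer(18), leaving queue <9,18>
11. K poll() → 9, leaving queue <18>

B, A, C, D, E, F, G, H, I, J, K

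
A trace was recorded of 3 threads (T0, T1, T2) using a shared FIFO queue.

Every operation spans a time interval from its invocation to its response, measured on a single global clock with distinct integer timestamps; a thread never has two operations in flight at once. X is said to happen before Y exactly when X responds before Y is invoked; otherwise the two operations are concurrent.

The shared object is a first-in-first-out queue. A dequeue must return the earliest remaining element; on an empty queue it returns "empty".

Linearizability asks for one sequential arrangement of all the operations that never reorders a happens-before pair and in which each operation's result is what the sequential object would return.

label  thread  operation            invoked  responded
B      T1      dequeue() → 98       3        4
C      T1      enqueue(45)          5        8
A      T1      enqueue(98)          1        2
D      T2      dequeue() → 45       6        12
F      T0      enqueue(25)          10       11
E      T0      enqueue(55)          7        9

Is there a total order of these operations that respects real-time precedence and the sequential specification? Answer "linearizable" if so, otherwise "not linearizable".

witness order: A, B, C, D, E, F
after step 1 (A enqueue(98)): queue <98>
after step 2 (B dequeue() → 98): queue <>
after step 3 (C enqueue(45)): queue <45>
after step 4 (D dequeue() → 45): queue <>
after step 5 (E enqueue(55)): queue <55>
after step 6 (F enqueue(25)): queue <55,25>

linearizable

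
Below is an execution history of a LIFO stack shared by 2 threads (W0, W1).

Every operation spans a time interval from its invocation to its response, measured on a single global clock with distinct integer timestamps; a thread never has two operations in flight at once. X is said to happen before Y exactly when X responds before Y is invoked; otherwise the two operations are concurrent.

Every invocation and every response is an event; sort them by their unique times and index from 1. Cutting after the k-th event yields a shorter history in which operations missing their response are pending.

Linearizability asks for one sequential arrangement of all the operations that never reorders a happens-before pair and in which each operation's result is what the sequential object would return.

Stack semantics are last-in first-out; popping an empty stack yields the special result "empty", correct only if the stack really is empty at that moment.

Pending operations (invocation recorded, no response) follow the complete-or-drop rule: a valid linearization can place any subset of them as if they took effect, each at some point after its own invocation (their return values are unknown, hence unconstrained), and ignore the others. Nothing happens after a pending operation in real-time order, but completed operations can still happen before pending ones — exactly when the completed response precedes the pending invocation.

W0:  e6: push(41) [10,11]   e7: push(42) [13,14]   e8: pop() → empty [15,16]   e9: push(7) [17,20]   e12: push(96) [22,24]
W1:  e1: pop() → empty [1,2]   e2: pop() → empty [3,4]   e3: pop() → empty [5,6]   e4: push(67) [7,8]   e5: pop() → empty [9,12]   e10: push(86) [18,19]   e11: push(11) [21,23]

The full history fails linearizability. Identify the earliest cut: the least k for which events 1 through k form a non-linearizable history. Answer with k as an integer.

one valid order for events 1..11 is e1, e2, e3, e4, e5, e6:
1. e1 pop() → empty, leaving stack <>
2. e2 pop() → empty, leaving stack <>
3. e3 pop() → empty, leaving stack <>
4. e4 push(67), leaving stack <67>
5. e5 pop() (pending, included), leaving stack <>
6. e6 push(41), leaving stack <41>
event 12 — e5's response, time 12 — after it, nothing linearizes
one such order, e1, e2, e3, e4, e5, e6, breaks at step 5 where e5 pop() → empty is illegal
one such order, e1, e2, e3, e4, e6, e5, breaks at step 6 where e5 pop() → empty is illegal

12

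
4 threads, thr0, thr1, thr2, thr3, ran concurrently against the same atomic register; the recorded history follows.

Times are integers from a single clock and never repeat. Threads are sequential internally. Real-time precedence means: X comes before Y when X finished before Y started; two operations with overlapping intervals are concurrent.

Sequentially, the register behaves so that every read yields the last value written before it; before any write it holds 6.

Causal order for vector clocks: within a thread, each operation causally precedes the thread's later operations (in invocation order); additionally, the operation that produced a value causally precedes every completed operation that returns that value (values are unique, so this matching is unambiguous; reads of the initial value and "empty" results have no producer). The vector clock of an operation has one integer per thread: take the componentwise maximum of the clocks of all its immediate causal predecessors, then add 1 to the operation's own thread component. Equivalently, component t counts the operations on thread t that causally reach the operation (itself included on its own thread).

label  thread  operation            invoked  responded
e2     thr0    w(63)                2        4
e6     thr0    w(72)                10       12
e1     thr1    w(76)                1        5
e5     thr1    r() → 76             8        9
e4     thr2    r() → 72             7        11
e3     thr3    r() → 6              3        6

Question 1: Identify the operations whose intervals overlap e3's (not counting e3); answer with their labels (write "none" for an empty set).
e1, e2

e3 spans [3,6]; an op avoiding the whole window 3..6 is ordered, any other is concurrent
e1 [1,5]: concurrent
e2 [2,4]: concurrent
e4 [7,11]: after
e5 [8,9]: after
e6 [10,12]: after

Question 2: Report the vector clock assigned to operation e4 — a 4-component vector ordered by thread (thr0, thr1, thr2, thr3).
(2, 0, 1, 0)

VC(e3, invoked at 3): no causal predecessors; +1 on thr3 → (0, 0, 0, 1)
VC(e1, invoked at 1): no causal predecessors; +1 on thr1 → (0, 1, 0, 0)
VC(e2, invoked at 2): no causal predecessors; +1 on thr0 → (1, 0, 0, 0)
from VC(e1)=(0, 1, 0, 0), e5 (invoked 8) maxes components and bumps thr1 → (0, 2, 0, 0)
from VC(e2)=(1, 0, 0, 0), e6 (invoked 10) maxes components and bumps thr0 → (2, 0, 0, 0)
from VC(e6)=(2, 0, 0, 0), e4 (invoked 7) maxes components and bumps thr2 → (2, 0, 1, 0)
target: VC(e4) = (2, 0, 1, 0)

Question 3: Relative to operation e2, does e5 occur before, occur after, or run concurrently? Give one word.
after

e5 spans [8,9], e2 spans [2,4]
resp(e2)=4 < inv(e5)=8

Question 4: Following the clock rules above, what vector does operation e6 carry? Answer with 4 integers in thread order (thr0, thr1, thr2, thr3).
(2, 0, 0, 0)

e3 (invocation 3): nothing precedes it; thr3's component alone gives (0, 0, 0, 1)
e1 (invocation 1): nothing precedes it; thr1's component alone gives (0, 1, 0, 0)
e2 (invocation 2): nothing precedes it; thr0's component alone gives (1, 0, 0, 0)
VC(e5, invoked at 8): max of VC(e1)=(0, 1, 0, 0), then +1 on thread thr1 → (0, 2, 0, 0)
VC(e6, invoked at 10): max of VC(e2)=(1, 0, 0, 0), then +1 on thread thr0 → (2, 0, 0, 0)
VC(e4, invoked at 7): max of VC(e6)=(2, 0, 0, 0), then +1 on thread thr2 → (2, 0, 1, 0)
target: VC(e6) = (2, 0, 0, 0)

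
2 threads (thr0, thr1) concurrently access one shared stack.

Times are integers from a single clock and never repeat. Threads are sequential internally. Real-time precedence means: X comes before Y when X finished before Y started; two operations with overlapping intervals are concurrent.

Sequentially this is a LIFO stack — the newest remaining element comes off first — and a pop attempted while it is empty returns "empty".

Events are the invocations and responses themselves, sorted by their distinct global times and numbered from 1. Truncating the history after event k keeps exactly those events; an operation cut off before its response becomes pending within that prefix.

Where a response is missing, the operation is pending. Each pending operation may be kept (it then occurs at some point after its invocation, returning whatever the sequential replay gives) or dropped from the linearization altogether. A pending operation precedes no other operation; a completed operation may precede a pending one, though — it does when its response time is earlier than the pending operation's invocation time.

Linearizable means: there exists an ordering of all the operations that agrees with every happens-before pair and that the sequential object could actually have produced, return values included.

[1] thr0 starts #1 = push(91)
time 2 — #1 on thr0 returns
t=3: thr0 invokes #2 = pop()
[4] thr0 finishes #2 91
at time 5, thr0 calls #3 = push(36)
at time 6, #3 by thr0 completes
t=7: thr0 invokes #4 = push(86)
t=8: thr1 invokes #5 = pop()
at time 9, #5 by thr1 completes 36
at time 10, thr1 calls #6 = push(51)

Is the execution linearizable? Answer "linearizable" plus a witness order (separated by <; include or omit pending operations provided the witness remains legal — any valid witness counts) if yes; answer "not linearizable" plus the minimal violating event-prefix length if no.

linearizable — witness: #1 < #2 < #3 < #5

after step 1 (#1 push(91)): stack <91>
after step 2 (#2 pop() → 91): stack <>
after step 3 (#3 push(36)): stack <36>
after step 4 (#5 pop() → 36): stack <>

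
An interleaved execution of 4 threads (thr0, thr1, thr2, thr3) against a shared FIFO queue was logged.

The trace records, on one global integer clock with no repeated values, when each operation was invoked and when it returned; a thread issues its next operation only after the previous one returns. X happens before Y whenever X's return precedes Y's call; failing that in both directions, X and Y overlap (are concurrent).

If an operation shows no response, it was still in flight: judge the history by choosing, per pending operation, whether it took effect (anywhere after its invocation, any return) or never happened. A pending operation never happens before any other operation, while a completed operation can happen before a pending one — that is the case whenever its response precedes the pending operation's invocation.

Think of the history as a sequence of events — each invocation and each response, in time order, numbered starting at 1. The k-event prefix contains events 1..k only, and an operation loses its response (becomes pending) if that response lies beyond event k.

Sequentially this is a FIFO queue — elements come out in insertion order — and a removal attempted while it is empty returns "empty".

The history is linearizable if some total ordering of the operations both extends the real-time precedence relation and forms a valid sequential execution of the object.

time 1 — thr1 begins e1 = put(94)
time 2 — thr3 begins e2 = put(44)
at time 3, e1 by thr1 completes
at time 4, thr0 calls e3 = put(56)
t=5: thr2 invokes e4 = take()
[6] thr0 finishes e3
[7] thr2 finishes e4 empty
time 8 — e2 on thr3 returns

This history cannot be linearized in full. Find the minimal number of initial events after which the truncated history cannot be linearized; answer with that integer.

7

events 1..6 are still linearizable — one witness is e1, e2, e3:
1. e1 put(94), leaving queue <94>
2. e2 put(44) (pending, included), leaving queue <94,44>
3. e3 put(56), leaving queue <94,44,56>
include event 7 — e4 responding at 7 — and every candidate order breaks
include/drop combinations of the 1 pending operation (e2) were all tried; none helps
sample order e1, e3, e4 (pending dropped) stalls at step 3 — e4 take() → empty has no legal effect
sample order e1, e4, e3 (pending dropped) stalls at step 2 — e4 take() → empty has no legal effect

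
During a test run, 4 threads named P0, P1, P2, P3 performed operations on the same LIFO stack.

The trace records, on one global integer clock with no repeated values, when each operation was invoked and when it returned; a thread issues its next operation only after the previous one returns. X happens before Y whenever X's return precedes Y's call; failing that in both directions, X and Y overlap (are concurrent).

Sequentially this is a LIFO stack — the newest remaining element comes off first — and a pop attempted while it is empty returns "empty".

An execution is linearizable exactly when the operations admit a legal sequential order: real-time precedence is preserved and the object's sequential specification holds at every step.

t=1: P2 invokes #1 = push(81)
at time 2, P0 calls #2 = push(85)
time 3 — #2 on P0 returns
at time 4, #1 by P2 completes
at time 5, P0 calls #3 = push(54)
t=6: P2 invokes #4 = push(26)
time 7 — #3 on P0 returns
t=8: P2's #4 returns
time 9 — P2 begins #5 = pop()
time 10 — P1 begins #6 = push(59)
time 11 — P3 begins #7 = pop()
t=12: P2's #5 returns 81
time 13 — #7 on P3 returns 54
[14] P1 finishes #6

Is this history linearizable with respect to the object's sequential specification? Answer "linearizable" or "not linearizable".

through event 11 a valid linearization exists; event 12 (#5 responding at time 12) ends that
5 completed operations, 4 real-time-consistent orders — every LIFO stack replay fails
every completion of the 2 pending operations (#6, #7) was checked; none linearizes
sample order #1, #2, #3, #4, #5 (pending dropped) stalls at step 5 — #5 pop() → 81 has no legal effect
sample order #1, #2, #4, #3, #5 (pending dropped) stalls at step 5 — #5 pop() → 81 has no legal effect

not linearizable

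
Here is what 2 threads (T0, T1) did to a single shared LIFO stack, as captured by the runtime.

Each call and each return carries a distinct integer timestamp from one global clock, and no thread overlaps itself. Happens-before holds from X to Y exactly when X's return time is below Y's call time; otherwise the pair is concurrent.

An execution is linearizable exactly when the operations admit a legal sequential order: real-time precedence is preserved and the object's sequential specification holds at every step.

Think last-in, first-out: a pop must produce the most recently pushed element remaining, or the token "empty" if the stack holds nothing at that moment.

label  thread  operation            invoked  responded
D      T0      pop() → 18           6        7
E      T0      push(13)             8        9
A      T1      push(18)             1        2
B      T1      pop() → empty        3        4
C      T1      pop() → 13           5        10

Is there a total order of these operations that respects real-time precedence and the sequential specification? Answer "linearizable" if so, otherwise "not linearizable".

prefix check: 1..3 passes, 1..4 fails once B's time-4 response joins
the completed operations (2 total) allow one real-time order; the LIFO stack replay rejects it
take A, B: step 2 already fails, because B pop() → empty cannot occur there

not linearizable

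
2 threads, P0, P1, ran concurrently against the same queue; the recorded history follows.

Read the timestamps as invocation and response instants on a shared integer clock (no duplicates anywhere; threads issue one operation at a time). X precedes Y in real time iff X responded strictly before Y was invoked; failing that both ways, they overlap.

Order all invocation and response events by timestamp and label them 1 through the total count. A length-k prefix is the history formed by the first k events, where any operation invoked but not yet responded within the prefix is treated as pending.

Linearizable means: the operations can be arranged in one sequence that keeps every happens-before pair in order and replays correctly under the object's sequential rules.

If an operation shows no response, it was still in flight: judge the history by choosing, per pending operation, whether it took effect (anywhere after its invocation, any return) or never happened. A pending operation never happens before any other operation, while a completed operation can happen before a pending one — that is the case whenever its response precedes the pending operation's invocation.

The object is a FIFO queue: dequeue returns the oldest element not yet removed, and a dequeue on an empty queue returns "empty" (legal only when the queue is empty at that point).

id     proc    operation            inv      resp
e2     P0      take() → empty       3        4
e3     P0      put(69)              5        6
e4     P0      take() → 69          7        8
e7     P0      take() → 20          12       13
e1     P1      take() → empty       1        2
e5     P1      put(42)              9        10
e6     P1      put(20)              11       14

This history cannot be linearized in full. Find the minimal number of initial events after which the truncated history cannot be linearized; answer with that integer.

13

a valid linearization of events 1..12 exists, for instance e1, e2, e3, e4, e5:
after step 1 (e1 take() → empty): queue <>
after step 2 (e2 take() → empty): queue <>
after step 3 (e3 put(69)): queue <69>
after step 4 (e4 take() → 69): queue <>
after step 5 (e5 put(42)): queue <42>
event 13 — e7's response, time 13 — after it, nothing linearizes
including or dropping the 1 pending operation (e6) in any combination fails
for example e1, e2, e3, e4, e5, e7 (pending dropped) fails at step 6: e7 take() → 20 is not legal there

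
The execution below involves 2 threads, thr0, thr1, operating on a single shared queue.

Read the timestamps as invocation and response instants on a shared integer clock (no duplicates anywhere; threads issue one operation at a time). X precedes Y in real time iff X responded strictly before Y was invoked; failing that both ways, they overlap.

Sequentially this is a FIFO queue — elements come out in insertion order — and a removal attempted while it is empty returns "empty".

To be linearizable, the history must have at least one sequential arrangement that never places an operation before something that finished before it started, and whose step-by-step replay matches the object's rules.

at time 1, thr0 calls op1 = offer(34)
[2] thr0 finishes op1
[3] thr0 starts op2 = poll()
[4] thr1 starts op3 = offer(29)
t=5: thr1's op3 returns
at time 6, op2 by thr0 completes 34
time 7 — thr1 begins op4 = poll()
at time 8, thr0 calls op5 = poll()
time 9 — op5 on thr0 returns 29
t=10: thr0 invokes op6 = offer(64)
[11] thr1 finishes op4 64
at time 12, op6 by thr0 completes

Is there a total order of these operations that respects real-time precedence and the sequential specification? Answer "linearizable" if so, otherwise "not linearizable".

linearizable

witness order: op1, op2, op3, op5, op6, op4
1. op1 offer(34), leaving queue <34>
2. op2 poll() → 34, leaving queue <>
3. op3 offer(29), leaving queue <29>
4. op5 poll() → 29, leaving queue <>
5. op6 offer(64), leaving queue <64>
6. op4 poll() → 64, leaving queue <>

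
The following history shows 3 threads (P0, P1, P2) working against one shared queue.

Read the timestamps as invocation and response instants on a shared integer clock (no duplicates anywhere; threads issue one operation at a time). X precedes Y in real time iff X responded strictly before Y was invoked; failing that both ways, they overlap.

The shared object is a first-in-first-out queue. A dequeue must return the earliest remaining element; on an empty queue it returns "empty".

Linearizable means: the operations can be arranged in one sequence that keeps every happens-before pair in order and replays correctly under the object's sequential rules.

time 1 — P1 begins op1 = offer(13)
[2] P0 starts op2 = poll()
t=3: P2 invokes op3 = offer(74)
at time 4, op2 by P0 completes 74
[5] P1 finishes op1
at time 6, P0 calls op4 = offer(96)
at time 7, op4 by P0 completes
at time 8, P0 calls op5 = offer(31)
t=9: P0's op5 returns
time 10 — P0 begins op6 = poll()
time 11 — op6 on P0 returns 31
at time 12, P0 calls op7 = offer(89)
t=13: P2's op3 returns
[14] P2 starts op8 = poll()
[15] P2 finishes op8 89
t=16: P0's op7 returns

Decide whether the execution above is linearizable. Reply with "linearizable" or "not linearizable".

not linearizable

cut after 10 events: linearizable; cut after 11 events (op6 responds, time 11): not linearizable
no legal order exists: 2 real-time-consistent candidates over 5 completed queue operations, all rejected
completion choices over the 1 pending operation (op3) were checked; none helps
sample order op1, op2, op4, op5, op6 (pending dropped) stalls at step 2 — op2 poll() → 74 has no legal effect
sample order op2, op1, op4, op5, op6 (pending dropped) stalls at step 1 — op2 poll() → 74 has no legal effect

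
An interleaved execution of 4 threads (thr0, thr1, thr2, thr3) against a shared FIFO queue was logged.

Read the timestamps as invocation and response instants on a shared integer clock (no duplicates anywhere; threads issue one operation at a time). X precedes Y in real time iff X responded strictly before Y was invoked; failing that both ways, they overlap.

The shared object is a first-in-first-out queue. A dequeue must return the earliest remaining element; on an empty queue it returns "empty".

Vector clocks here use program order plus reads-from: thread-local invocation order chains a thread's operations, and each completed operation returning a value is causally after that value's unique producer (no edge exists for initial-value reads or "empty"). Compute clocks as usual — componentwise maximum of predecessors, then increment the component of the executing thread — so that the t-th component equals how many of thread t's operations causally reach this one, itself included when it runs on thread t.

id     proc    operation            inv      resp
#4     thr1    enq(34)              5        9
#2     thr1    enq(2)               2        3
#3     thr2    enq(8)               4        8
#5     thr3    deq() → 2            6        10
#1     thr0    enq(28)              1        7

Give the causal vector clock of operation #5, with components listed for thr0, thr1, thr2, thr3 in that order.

#3 (invocation 4): nothing precedes it; thr2's component alone gives (0, 0, 1, 0)
#2 (invocation 2): nothing precedes it; thr1's component alone gives (0, 1, 0, 0)
#1 (invocation 1): nothing precedes it; thr0's component alone gives (1, 0, 0, 0)
invoked at 6, #5 merges VC(#2)=(0, 1, 0, 0) and bumps thr3's slot → (0, 1, 0, 1)
invoked at 5, #4 merges VC(#2)=(0, 1, 0, 0) and bumps thr1's slot → (0, 2, 0, 0)
target: VC(#5) = (0, 1, 0, 1)

(0, 1, 0, 1)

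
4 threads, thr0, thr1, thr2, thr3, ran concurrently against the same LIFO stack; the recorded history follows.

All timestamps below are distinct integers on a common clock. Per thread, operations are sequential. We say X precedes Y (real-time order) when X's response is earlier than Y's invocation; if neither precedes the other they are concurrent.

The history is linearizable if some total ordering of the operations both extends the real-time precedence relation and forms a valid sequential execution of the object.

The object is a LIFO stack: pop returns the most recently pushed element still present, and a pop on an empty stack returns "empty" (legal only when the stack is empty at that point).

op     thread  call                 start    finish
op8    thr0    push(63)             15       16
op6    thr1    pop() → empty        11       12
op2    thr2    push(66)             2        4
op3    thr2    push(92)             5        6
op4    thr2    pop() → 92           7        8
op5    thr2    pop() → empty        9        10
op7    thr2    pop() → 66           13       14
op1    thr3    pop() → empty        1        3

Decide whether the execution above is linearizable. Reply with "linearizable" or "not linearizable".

not linearizable

already the first 10 events (up to op5's response at time 10) admit no linearization; the first 9 still do
every one of the 2 real-time-consistent orders over 5 completed LIFO stack ops fails the sequential spec
sample order op1, op2, op3, op4, op5 stalls at step 5 — op5 pop() → empty has no legal effect
sample order op2, op1, op3, op4, op5 stalls at step 2 — op1 pop() → empty has no legal effect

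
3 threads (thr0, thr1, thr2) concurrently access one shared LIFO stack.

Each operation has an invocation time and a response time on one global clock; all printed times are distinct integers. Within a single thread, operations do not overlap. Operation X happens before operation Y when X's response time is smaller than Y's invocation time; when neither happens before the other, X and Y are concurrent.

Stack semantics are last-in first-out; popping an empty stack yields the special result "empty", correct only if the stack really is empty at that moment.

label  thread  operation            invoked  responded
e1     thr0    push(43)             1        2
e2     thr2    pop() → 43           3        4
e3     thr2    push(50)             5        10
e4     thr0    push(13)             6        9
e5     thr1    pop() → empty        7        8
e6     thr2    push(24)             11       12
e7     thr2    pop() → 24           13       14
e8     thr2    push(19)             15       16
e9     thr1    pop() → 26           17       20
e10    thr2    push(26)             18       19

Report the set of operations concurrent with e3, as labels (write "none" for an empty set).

overlap test against e3 [5,10]: concurrent iff the interval meets 5..10
e1 [1,2]: before
e2 [3,4]: before
e4 [6,9]: concurrent
e5 [7,8]: concurrent
e6 [11,12]: after
e7 [13,14]: after
e8 [15,16]: after
e9 [17,20]: after
e10 [18,19]: after

e4, e5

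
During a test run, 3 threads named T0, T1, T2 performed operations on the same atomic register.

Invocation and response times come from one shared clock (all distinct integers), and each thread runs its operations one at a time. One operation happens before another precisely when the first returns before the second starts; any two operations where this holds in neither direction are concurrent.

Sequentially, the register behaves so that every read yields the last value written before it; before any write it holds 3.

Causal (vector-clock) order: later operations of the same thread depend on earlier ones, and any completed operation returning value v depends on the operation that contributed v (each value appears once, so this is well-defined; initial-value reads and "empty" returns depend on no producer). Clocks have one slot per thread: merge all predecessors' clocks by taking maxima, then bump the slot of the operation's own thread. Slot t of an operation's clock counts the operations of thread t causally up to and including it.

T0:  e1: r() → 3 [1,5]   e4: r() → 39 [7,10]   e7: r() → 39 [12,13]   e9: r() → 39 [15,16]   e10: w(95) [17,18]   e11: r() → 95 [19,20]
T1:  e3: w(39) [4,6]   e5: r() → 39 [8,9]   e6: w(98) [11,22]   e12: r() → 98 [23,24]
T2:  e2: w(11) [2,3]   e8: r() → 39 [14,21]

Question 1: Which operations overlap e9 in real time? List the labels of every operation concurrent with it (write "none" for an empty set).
Answer: e6, e8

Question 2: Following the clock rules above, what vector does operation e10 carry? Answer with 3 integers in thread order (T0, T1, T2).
Answer: (5, 1, 0)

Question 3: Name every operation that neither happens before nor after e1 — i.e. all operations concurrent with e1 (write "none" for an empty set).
Answer: e2, e3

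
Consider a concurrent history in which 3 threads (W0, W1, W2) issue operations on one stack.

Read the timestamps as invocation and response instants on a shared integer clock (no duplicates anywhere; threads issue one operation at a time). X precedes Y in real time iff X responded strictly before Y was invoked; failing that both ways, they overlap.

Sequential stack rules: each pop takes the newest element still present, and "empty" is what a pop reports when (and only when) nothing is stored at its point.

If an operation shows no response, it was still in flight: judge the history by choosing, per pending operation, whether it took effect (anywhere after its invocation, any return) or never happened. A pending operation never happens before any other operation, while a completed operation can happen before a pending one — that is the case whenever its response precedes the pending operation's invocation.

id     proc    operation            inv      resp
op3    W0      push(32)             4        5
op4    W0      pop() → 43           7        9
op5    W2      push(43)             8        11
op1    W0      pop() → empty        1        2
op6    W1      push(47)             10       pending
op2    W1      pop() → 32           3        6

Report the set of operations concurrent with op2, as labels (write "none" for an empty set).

concurrent with op2 ([3,6]): every op whose interval crosses 3..6
op1 [1,2]: before
op3 [4,5]: concurrent
op4 [7,9]: after
op5 [8,11]: after
op6 [10,…): after

op3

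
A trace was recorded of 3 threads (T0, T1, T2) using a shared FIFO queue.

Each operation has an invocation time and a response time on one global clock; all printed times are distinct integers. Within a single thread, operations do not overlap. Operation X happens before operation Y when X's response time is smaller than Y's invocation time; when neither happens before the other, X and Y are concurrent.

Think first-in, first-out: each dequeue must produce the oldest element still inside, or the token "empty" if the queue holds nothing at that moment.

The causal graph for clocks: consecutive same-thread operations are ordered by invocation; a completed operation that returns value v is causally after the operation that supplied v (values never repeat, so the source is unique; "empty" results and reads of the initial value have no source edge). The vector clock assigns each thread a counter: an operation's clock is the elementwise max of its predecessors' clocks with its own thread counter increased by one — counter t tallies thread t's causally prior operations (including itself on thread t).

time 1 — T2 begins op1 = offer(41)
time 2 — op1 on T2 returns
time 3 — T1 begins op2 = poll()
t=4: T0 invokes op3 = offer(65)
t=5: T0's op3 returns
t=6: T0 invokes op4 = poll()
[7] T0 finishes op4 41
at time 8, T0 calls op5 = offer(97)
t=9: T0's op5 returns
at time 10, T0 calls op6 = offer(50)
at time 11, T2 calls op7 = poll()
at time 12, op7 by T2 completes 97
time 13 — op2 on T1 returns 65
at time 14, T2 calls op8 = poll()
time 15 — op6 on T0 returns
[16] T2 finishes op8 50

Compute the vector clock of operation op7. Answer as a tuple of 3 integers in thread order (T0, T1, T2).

root op op1, invoked 1: fresh clock plus T2's own tick → (0, 0, 1)
root op op3, invoked 4: fresh clock plus T0's own tick → (1, 0, 0)
from VC(op3)=(1, 0, 0), op2 (invoked 3) maxes components and bumps T1 → (1, 1, 0)
from VC(op1)=(0, 0, 1), VC(op3)=(1, 0, 0), op4 (invoked 6) maxes components and bumps T0 → (2, 0, 1)
from VC(op4)=(2, 0, 1), op5 (invoked 8) maxes components and bumps T0 → (3, 0, 1)
from VC(op1)=(0, 0, 1), VC(op5)=(3, 0, 1), op7 (invoked 11) maxes components and bumps T2 → (3, 0, 2)
from VC(op5)=(3, 0, 1), op6 (invoked 10) maxes components and bumps T0 → (4, 0, 1)
from VC(op6)=(4, 0, 1), VC(op7)=(3, 0, 2), op8 (invoked 14) maxes components and bumps T2 → (4, 0, 3)
target: VC(op7) = (3, 0, 2)

(3, 0, 2)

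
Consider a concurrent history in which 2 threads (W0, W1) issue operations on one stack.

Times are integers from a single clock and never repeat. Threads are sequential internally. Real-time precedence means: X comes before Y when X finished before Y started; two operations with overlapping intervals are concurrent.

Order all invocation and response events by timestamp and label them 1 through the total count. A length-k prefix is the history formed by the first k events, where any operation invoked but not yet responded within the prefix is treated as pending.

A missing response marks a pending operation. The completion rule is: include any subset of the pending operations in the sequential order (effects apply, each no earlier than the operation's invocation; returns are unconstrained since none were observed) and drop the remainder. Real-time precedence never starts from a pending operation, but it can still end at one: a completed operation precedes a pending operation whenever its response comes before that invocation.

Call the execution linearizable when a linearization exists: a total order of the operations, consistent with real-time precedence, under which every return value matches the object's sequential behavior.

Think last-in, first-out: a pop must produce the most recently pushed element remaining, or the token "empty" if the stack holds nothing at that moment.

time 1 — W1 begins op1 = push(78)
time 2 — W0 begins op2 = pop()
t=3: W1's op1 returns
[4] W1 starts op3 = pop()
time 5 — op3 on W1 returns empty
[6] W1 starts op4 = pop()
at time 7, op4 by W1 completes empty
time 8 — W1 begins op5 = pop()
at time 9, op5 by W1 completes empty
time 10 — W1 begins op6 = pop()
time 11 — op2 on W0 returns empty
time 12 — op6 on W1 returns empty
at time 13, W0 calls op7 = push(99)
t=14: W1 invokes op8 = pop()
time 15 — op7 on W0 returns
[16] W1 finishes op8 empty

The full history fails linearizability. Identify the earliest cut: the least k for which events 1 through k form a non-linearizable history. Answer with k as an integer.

events 1..10 are linearizable, e.g. via op1, op2, op3, op4, op5:
step 1: op1 push(78) — stack <78>
step 2: op2 pop() (pending, included) — stack <>
step 3: op3 pop() → empty — stack <>
step 4: op4 pop() → empty — stack <>
step 5: op5 pop() → empty — stack <>
at event 11 (op2's time-11 response) nothing linearizes any more
include/drop combinations of the 1 pending operation (op6) were all tried; none helps
for example op1, op2, op3, op4, op5 (pending dropped) fails at step 2: op2 pop() → empty is not legal there
for example op1, op3, op2, op4, op5 (pending dropped) fails at step 2: op3 pop() → empty is not legal there

11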